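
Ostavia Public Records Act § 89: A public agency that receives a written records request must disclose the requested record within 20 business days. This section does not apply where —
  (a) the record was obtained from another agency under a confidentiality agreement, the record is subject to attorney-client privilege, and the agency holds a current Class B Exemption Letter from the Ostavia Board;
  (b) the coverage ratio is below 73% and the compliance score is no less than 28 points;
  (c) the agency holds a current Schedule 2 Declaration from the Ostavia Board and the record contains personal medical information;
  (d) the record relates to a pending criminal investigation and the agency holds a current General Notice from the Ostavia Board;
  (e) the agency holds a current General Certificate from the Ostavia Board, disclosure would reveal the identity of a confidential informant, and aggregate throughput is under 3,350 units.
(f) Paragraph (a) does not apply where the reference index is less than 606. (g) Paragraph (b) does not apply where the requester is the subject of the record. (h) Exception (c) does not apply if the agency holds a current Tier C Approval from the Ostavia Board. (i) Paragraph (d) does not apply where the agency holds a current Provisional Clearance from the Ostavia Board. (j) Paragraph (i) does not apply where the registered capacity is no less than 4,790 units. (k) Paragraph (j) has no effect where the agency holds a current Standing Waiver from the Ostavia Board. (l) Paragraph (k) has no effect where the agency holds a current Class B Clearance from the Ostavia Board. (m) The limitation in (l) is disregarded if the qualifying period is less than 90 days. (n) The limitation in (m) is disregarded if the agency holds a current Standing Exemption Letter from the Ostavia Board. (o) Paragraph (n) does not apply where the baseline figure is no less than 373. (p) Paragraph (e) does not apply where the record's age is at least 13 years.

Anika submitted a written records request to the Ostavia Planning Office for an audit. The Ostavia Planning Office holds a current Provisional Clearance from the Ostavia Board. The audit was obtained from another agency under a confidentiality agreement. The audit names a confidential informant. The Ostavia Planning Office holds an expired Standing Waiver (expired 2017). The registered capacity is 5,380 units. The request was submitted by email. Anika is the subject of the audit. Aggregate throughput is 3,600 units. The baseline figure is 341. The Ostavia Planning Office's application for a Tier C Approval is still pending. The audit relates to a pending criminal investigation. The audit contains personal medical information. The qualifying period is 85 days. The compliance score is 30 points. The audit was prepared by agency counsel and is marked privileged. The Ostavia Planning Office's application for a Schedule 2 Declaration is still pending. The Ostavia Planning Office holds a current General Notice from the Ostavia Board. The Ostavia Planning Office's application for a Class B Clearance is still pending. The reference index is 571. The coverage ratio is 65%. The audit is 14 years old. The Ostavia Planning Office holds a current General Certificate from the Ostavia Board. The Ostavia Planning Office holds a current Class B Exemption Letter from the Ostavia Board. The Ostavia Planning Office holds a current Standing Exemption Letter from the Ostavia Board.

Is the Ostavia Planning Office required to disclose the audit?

No — exception (d) applies; the Ostavia Planning Office is not required to disclose the audit.

All of (a)'s requirements are met (the audit was obtained under a confidentiality agreement; the audit is privileged; a current Class B Exemption Letter is held). However, paragraph (f) must be considered: (f) operates against (a): the reference index is 571, less than the 606 limit. Exception (a) does not apply.
All of (b)'s requirements are met (the coverage ratio is 65%, below the 73% limit; the compliance score is 30 points, meeting the 28 points threshold). However, paragraph (g) must be considered: (g) is triggered — Anika is the subject of the audit. Exception (b) does not apply.
Exception (c) requires that the agency holds a current Schedule 2 Declaration from the Ostavia Board; but the Schedule 2 Declaration is not current, so (c) is unavailable.
Exception (d)'s conditions are all satisfied: the audit relates to a pending investigation; a current General Notice is held. As to paragraphs (i)–(o): (i) would limit (d) — a current Provisional Clearance is held — but (j) sets (i) aside: (j) applies — the registered capacity is 5,380 units, meeting the 4,790 units threshold. (k), which would lift (j), is not engaged — the Standing Waiver is not current. (d) remains available.
Exception (e) requires that aggregate throughput is under 3,350 units; but aggregate throughput is 3,600 units, not under 3,350 units, so (e) is unavailable.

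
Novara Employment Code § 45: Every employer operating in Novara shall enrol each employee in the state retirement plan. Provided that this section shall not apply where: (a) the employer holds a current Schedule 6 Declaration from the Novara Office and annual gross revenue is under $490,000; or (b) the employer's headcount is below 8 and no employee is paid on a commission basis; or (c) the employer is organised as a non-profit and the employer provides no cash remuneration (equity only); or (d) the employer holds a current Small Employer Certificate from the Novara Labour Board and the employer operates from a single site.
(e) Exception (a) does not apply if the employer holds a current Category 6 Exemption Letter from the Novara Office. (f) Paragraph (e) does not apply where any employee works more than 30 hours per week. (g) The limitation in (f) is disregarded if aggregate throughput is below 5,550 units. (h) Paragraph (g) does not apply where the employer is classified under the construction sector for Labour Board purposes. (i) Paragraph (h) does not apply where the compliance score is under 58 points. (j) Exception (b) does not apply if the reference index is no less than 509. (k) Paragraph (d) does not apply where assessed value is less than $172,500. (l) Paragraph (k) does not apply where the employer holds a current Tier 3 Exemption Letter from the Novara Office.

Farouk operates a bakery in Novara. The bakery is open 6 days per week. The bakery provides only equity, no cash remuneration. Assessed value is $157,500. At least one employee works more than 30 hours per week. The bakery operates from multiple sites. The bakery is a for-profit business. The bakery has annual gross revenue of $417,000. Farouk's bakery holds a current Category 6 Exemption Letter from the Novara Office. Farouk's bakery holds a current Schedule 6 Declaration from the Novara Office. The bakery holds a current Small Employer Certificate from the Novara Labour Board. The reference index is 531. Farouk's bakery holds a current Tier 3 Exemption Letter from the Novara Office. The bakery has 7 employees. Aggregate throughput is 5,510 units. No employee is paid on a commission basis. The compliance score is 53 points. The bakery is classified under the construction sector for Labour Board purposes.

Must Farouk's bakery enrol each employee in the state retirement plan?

Exception (a): a current Schedule 6 Declaration is held; annual gross revenue is $417,000, under the $490,000 limit — every condition holds. But: (e) operates against (a): a current Category 6 Exemption Letter is held. (f) would limit (e) — at least one employee exceeds 30 hours/week — but (g) sets (f) aside: (g) operates — aggregate throughput is 5,510 units, below the 5,550 units limit. (h) is engaged (the bakery is classified under the construction sector), but is displaced by (i): (i) is triggered — the compliance score is 53 points, under the 58 points limit. So (a) is unavailable.
All of (b)'s requirements are met (the employer's headcount is 7, below the 8 limit; no employee is paid on commission). But applying paragraph (j): (j) operates against (b): the reference index is 531, meeting the 509 threshold. (b) is therefore removed.
Exception (c) does not apply: the employer is for-profit.
Exception (d) fails — the employer operates from multiple sites.
No exception is made out. Farouk's bakery falls within the general rule.

Yes — Farouk's bakery must enrol each employee in the state retirement plan.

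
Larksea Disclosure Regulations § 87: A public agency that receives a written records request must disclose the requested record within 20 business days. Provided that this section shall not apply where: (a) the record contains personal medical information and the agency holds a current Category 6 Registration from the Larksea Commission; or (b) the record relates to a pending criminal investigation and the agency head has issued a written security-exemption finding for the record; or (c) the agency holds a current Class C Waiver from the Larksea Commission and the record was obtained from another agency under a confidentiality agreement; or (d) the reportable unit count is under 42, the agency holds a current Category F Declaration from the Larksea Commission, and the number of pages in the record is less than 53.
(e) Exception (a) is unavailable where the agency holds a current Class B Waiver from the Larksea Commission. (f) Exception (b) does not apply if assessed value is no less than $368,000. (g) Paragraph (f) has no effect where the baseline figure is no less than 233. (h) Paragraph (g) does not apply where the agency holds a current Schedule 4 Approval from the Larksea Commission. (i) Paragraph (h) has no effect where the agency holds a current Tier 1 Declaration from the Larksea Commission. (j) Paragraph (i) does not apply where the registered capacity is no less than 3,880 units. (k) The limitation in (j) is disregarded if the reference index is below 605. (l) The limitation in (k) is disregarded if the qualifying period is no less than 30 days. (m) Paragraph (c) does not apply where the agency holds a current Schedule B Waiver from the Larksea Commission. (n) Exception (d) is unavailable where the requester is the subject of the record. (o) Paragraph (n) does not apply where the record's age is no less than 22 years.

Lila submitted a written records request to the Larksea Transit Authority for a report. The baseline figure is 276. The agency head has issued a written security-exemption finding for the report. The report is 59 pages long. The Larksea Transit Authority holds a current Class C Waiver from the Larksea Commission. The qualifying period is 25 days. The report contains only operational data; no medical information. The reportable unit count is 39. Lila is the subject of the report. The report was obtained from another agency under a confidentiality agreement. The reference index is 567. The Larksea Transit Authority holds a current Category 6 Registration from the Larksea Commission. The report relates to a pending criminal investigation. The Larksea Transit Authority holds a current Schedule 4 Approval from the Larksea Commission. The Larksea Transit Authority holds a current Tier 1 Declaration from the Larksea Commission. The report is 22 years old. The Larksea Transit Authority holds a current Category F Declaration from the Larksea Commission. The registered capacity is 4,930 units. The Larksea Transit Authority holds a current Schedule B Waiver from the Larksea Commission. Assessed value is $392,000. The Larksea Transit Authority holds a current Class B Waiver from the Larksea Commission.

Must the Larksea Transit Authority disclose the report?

Exception (a) requires that the record contains personal medical information; but the report contains only operational data, so (a) is unavailable.
Exception (b)'s conditions are all satisfied: the report relates to a pending investigation; a written security-exemption finding has been issued. Under paragraphs (f)–(l): (f) would limit (b) — assessed value is $392,000, meeting the $368,000 threshold — but (g) sets (f) aside: (g) operates against (f): the baseline figure is 276, meeting the 233 threshold. (h) operates (a current Schedule 4 Approval is held), but is set aside by (i): (i) operates against (h): a current Tier 1 Declaration is held. (j) would limit (i) — the registered capacity is 4,930 units, meeting the 3,880 units threshold — but (k) sets (j) aside: (k) operates — the reference index is 567, below the 605 limit. (l), which would lift (k), does not operate here — the qualifying period is 25 days, short of 30 days. (b) remains available.
Exception (c)'s conditions are all satisfied: a current Class C Waiver is held; the report was obtained under a confidentiality agreement. But applying paragraph (m): (m) is triggered — a current Schedule B Waiver is held. (c) is therefore removed.
Exception (d) requires that the number of pages in the record is less than 53; but the number of pages in the record is 59, not less than 53, so (d) is unavailable.

No — exception (b) applies; the Larksea Transit Authority is not required to disclose the report.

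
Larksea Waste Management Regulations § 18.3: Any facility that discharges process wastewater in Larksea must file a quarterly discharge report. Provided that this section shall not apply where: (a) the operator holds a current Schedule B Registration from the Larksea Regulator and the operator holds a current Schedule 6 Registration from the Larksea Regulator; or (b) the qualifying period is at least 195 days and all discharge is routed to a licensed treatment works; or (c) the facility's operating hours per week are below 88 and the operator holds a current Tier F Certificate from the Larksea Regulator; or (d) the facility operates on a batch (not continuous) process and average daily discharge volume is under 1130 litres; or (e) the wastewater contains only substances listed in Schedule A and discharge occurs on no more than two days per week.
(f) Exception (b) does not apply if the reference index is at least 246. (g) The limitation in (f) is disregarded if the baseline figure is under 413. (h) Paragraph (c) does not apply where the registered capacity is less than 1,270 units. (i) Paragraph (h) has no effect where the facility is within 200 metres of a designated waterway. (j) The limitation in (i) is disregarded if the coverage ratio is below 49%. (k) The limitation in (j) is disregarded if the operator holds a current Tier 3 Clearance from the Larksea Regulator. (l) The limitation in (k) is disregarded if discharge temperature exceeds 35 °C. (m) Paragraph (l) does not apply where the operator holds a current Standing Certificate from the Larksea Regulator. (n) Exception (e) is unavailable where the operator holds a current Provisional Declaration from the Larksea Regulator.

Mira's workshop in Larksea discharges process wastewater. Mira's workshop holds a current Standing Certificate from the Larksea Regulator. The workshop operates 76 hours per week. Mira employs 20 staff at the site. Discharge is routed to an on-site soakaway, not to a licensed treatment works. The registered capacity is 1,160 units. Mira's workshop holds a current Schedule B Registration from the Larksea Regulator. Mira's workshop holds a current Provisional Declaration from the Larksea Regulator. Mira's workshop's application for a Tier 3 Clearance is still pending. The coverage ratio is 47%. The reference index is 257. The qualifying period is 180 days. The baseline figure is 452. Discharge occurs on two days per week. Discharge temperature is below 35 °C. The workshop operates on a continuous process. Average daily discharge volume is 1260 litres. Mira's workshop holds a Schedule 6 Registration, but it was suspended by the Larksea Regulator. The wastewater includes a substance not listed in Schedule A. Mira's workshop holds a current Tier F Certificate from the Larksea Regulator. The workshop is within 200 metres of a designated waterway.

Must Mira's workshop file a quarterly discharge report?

Exception (a) does not apply: the Schedule 6 Registration is not current.
Exception (b) does not apply: the qualifying period is 180 days, short of 195 days.
Exception (c): the facility's operating hours per week are 76, below the 88 limit; a current Tier F Certificate is held — every condition holds. But: (h) operates — the registered capacity is 1,160 units, less than the 1,270 units limit. (i) would limit (h) — the workshop is within 200 m of a designated waterway — but (j) sets (i) aside: (j) applies — the coverage ratio is 47%, below the 49% limit. (k), which would lift (j), is inapplicable — the Tier 3 Clearance is not current. So (c) is unavailable.
Exception (d) requires that the facility operates on a batch (not continuous) process; but the facility operates on a continuous process, so (d) is unavailable.
Exception (e) does not apply: the wastewater includes a non-Schedule-A substance.
No exception applies. The general rule governs.

Yes — Mira's workshop must file a quarterly discharge report.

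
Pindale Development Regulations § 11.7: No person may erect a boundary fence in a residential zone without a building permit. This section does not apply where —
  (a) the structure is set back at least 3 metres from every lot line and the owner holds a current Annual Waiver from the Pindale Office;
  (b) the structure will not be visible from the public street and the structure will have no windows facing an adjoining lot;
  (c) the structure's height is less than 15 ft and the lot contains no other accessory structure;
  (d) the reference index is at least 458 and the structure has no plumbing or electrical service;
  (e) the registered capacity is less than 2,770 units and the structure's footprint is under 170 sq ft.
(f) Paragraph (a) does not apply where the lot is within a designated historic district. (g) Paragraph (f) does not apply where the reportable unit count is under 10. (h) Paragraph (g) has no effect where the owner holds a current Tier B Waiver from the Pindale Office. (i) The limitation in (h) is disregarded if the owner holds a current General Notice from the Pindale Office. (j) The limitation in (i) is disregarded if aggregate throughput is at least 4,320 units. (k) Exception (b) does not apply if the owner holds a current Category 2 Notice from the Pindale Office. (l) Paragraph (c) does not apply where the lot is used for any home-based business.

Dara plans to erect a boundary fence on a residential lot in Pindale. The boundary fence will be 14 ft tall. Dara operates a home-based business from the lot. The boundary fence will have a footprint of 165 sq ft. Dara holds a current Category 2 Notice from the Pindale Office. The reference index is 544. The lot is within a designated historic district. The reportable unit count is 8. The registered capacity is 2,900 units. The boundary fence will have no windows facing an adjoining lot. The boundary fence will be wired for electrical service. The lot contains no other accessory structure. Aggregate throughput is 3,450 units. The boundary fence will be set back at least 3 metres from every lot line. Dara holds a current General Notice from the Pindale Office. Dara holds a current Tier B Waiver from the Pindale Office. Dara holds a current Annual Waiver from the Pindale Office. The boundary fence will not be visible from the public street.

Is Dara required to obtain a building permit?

No — exception (a) applies; Dara does not need a building permit.

Exception (a): the setback is at least 3 m on every side; a current Annual Waiver is held — every condition holds. As to paragraphs (f)–(j): (f) is triggered (the lot is in a historic district), but is overridden by (g): (g) is engaged — the reportable unit count is 8, under the 10 limit. (h) is triggered (a current Tier B Waiver is held), but is set aside by (i): (i) operates against (h): a current General Notice is held. (j), which would lift (i), does not operate here — aggregate throughput is 3,450 units, short of 4,320 units. (a) remains available.
Exception (b): the structure will not be visible from the street; no windows face an adjoining lot — every condition holds. But: (k) operates against (b): a current Category 2 Notice is held. (b) is therefore removed.
Exception (c)'s conditions are all satisfied: the structure's height is 14 ft, less than the 15 ft limit; the lot has no other accessory structure. However, paragraph (l) must be considered: (l) operates against (c): a home-based business operates on the lot. (c) is therefore removed.
Exception (d) fails — electrical service is planned.
Exception (e) does not apply: the registered capacity is 2,900 units, not less than 2,770 units.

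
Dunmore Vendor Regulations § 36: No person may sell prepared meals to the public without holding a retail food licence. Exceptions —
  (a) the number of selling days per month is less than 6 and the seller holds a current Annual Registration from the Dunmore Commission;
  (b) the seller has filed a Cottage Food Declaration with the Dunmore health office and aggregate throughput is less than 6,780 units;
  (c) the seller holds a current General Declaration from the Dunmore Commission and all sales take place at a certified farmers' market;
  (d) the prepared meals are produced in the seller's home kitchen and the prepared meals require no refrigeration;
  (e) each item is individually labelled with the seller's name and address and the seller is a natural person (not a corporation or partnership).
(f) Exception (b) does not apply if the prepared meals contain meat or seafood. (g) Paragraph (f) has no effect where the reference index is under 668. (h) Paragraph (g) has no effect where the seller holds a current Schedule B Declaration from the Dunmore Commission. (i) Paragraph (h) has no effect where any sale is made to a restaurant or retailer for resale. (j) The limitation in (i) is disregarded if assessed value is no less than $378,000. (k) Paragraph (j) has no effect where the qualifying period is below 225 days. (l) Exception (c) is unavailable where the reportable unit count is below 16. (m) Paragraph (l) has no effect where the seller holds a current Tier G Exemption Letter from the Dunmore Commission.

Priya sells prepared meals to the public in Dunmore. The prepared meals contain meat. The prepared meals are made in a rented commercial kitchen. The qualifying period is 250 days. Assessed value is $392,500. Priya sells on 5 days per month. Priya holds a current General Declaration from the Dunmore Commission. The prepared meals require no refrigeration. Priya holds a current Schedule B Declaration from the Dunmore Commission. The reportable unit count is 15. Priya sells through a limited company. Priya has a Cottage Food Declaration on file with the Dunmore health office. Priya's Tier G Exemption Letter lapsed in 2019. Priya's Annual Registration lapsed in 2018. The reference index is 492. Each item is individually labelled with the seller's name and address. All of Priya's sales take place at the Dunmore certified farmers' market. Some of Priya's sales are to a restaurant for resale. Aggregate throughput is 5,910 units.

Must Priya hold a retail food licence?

Yes — Priya must hold a retail food licence.

Exception (a) fails — the Annual Registration is not current.
All of (b)'s requirements are met (a Cottage Food Declaration is on file; aggregate throughput is 5,910 units, less than the 6,780 units limit). Turning to paragraphs (f)–(k): (f) applies — the prepared meals contain meat. (g) is engaged (the reference index is 492, under the 668 limit), but is set aside by (h): (h) is triggered — a current Schedule B Declaration is held. (i) operates (some sales are to a restaurant for resale), but is set aside by (j): (j) operates against (i): assessed value is $392,500, meeting the $378,000 threshold. (k), which would lift (j), is inapplicable — the qualifying period is 250 days, not below 225 days. (b) is therefore removed.
All of (c)'s requirements are met (a current General Declaration is held; all sales are at a certified farmers' market). But applying paragraphs (l)–(m): (l) operates against (c): the reportable unit count is 15, below the 16 limit. (m) does not operate here (no current Tier G Exemption Letter is held), so (l) stands. Exception (c) does not apply.
Exception (d) fails — the prepared meals are made in a commercial kitchen, not a home kitchen.
Exception (e) requires that the seller is a natural person (not a corporation or partnership); but the seller operates through a limited company, so (e) is unavailable.
No exception is made out. Priya falls within the general rule.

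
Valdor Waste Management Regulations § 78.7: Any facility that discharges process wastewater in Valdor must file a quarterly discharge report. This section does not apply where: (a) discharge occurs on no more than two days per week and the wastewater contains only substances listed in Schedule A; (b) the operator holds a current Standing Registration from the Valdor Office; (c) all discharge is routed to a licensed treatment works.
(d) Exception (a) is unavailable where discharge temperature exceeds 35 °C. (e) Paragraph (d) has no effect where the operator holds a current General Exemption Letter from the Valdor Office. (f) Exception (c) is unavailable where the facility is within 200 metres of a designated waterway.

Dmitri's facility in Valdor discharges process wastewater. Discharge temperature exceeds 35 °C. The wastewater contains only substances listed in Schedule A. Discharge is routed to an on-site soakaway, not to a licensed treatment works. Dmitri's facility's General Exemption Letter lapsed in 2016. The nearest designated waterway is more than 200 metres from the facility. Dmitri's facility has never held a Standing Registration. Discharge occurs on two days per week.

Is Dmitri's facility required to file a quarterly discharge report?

Exception (a)'s conditions are all satisfied: discharge occurs on no more than two days per week; the wastewater is Schedule-A-only. Turning to paragraphs (d)–(e): (d) operates against (a): discharge temperature exceeds 35 °C. (e) is not engaged (there is no General Exemption Letter in force), so (d) stands. Exception (a) does not apply.
Exception (b) fails — there is no Standing Registration in force.
Exception (c) fails — discharge is not routed to a licensed treatment works.
Every exception is unavailable, so the rule governs.

Yes — Dmitri's facility must file a quarterly discharge report.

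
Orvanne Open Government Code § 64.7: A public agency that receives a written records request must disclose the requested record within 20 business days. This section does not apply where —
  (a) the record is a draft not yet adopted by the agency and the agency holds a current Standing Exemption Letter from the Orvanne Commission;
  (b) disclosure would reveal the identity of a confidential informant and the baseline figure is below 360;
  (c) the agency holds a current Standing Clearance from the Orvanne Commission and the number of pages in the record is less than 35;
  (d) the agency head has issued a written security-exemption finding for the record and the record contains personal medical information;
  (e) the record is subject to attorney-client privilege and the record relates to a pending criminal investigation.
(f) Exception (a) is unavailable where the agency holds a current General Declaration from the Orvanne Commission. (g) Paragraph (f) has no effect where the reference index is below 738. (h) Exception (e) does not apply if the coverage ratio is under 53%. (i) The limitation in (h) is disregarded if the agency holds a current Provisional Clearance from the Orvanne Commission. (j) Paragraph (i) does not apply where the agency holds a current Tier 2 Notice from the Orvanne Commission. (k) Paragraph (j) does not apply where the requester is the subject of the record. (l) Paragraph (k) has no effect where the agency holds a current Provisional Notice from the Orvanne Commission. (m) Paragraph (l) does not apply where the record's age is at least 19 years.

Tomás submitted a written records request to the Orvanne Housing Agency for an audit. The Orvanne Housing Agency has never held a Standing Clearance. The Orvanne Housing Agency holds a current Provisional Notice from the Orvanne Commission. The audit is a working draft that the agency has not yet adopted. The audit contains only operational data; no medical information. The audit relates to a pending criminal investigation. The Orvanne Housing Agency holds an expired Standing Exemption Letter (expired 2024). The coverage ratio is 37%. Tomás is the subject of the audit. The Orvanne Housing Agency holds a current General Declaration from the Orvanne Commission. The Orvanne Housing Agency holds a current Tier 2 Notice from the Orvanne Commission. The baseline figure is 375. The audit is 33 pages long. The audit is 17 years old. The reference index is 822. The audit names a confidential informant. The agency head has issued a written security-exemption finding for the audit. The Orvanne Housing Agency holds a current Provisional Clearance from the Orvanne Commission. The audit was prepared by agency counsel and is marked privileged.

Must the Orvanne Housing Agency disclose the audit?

Exception (a) requires that the agency holds a current Standing Exemption Letter from the Orvanne Commission; but the Standing Exemption Letter is not current, so (a) is unavailable.
Exception (b) does not apply: the baseline figure is 375, not below 360.
Exception (c) fails — no current Standing Clearance is held.
Exception (d) fails — the audit contains only operational data.
Exception (e) is satisfied on its face — the audit is privileged; the audit relates to a pending investigation. But applying paragraphs (h)–(m): (h) operates against (e): the coverage ratio is 37%, under the 53% limit. (i) applies (a current Provisional Clearance is held), but is displaced by (j): (j) operates — a current Tier 2 Notice is held. (k) is engaged (Tomás is the subject of the audit), but is itself disapplied by (l): (l) operates against (k): a current Provisional Notice is held. (m) is not triggered (the record's age is 17 years, short of 19 years), so (l) stands. Exception (e) does not apply.
No exception displaces § 64.7.

Yes — the Orvanne Housing Agency must disclose the audit.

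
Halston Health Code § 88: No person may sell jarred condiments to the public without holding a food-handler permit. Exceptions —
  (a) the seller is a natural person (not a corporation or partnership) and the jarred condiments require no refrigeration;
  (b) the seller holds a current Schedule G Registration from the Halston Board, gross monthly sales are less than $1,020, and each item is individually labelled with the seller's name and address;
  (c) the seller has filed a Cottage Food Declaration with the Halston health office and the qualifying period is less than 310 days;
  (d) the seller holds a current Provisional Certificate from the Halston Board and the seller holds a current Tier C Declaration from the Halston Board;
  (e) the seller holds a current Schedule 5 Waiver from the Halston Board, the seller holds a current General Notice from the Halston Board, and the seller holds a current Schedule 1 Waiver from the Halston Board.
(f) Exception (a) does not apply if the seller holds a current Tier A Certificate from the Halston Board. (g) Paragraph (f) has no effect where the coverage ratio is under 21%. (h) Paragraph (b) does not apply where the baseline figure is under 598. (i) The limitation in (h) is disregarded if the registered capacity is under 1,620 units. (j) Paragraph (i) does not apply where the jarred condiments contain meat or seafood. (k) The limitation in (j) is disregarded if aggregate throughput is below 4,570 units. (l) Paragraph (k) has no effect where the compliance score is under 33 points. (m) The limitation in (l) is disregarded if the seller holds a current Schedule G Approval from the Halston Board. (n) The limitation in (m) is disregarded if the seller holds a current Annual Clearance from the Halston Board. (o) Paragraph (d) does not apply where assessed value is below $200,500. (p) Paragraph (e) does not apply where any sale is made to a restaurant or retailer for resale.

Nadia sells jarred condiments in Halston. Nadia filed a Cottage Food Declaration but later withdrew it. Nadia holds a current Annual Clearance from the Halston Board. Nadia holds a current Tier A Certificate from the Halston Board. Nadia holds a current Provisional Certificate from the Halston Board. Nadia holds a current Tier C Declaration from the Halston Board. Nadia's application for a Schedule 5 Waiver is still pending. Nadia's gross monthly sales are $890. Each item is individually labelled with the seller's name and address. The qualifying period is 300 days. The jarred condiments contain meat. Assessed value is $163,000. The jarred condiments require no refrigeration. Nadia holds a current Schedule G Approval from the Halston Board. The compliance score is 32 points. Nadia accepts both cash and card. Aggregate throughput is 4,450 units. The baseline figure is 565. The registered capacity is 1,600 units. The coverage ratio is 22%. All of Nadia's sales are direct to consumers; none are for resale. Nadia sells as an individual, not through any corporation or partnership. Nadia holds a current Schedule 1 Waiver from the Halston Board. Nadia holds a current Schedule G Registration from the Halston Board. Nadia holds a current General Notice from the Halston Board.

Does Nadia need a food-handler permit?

All of (a)'s requirements are met (the seller is a natural person; the jarred condiments are shelf-stable). However, paragraphs (f)–(g) must be considered: (f) is engaged — a current Tier A Certificate is held. (g), which would lift (f), does not operate here — the coverage ratio is 22%, not under 21%. (a) is therefore removed.
All of (b)'s requirements are met (a current Schedule G Registration is held; gross monthly sales are $890, less than the $1,020 limit; items are individually labelled). But: (h) operates against (b): the baseline figure is 565, under the 598 limit. (i) would limit (h) — the registered capacity is 1,600 units, under the 1,620 units limit — but (j) sets (i) aside: (j) operates against (i): the jarred condiments contain meat. (k) is triggered (aggregate throughput is 4,450 units, below the 4,570 units limit), but is itself disapplied by (l): (l) applies — the compliance score is 32 points, under the 33 points limit. (m) would limit (l) — a current Schedule G Approval is held — but (n) sets (m) aside: (n) is engaged — a current Annual Clearance is held. (b) is therefore removed.
Exception (c) requires that the seller has filed a Cottage Food Declaration with the Halston health office; but the Cottage Food Declaration was withdrawn, so (c) is unavailable.
Exception (d) is satisfied on its face — a current Provisional Certificate is held; a current Tier C Declaration is held. But applying paragraph (o): (o) operates against (d): assessed value is $163,000, below the $200,500 limit. Exception (d) does not apply.
Exception (e) does not apply: there is no Schedule 5 Waiver in force.
No exception displaces § 88.

Yes — Nadia must hold a food-handler permit.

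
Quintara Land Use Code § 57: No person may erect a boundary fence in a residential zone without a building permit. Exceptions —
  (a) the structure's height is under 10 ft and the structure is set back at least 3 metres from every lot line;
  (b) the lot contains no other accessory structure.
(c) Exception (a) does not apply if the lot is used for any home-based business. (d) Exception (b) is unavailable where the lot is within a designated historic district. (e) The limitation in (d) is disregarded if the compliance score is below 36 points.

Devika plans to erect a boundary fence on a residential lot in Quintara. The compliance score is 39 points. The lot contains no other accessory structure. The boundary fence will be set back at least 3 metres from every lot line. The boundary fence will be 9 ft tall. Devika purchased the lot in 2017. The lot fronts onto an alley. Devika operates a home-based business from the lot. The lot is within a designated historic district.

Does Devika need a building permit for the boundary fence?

Yes — Devika must obtain a building permit.

Exception (a) is satisfied on its face — the structure's height is 9 ft, under the 10 ft limit; the setback is at least 3 m on every side. But: (c) is triggered — a home-based business operates on the lot. So (a) is unavailable.
Exception (b): the lot has no other accessory structure — every condition holds. But applying paragraphs (d)–(e): (d) applies — the lot is in a historic district. (e) is not triggered (the compliance score is 39 points, not below 36 points), so (d) stands. Exception (b) does not apply.
None of the exceptions is available; § 57 applies in full.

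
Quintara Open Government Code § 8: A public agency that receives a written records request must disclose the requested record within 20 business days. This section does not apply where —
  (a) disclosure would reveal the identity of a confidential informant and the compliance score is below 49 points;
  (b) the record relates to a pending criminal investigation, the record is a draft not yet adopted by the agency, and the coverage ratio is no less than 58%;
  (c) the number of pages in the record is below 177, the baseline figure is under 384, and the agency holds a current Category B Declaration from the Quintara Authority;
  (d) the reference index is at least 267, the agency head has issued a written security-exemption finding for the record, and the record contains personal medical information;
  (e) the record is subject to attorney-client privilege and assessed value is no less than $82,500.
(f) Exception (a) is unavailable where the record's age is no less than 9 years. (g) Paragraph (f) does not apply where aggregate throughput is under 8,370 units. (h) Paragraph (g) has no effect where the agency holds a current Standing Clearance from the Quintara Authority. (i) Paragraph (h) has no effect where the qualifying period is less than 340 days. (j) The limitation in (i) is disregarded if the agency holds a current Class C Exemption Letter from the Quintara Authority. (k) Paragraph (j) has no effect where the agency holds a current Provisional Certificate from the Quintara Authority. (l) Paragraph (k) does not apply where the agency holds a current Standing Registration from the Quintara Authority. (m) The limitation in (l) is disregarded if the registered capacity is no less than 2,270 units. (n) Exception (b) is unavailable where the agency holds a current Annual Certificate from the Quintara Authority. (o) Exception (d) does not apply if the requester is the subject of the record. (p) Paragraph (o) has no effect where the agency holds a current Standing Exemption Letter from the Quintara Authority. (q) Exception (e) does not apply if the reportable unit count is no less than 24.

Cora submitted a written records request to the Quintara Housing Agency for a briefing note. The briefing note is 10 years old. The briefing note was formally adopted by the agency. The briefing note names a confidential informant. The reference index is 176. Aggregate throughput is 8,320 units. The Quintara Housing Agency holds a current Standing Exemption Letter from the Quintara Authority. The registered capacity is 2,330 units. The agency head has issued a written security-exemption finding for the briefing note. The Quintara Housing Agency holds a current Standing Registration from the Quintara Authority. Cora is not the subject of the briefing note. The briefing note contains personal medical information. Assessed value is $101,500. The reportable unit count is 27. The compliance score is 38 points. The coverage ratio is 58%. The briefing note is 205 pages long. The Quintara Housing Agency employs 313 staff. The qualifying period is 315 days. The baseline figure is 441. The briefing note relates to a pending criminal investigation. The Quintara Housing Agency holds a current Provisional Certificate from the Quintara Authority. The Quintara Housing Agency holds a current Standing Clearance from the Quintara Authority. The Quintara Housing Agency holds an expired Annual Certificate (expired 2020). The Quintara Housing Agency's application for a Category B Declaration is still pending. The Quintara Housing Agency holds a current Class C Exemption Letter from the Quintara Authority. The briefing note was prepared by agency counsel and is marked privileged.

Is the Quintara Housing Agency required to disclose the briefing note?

No — exception (a) applies; the Quintara Housing Agency is not required to disclose the briefing note.

Exception (a)'s conditions are all satisfied: the briefing note names a confidential informant; the compliance score is 38 points, below the 49 points limit. As to paragraphs (f)–(m): (f) would limit (a) — the record's age is 10 years, meeting the 9 years threshold — but (g) sets (f) aside: (g) is engaged — aggregate throughput is 8,320 units, under the 8,370 units limit. (h) applies (a current Standing Clearance is held), but is set aside by (i): (i) applies — the qualifying period is 315 days, less than the 340 days limit. (j) is triggered (a current Class C Exemption Letter is held), but is itself disapplied by (k): (k) operates against (j): a current Provisional Certificate is held. (l) operates (a current Standing Registration is held), but yields to (m): (m) operates against (l): the registered capacity is 2,330 units, meeting the 2,270 units threshold. (a) remains available.
Exception (b) does not apply: the briefing note has been formally adopted.
Exception (c) does not apply: the number of pages in the record is 205, not below 177.
Exception (d) fails — the reference index is 176, short of 267.
All of (e)'s requirements are met (the briefing note is privileged; assessed value is $101,500, meeting the $82,500 threshold). Turning to paragraph (q): (q) is engaged — the reportable unit count is 27, meeting the 24 threshold. So (e) is unavailable.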